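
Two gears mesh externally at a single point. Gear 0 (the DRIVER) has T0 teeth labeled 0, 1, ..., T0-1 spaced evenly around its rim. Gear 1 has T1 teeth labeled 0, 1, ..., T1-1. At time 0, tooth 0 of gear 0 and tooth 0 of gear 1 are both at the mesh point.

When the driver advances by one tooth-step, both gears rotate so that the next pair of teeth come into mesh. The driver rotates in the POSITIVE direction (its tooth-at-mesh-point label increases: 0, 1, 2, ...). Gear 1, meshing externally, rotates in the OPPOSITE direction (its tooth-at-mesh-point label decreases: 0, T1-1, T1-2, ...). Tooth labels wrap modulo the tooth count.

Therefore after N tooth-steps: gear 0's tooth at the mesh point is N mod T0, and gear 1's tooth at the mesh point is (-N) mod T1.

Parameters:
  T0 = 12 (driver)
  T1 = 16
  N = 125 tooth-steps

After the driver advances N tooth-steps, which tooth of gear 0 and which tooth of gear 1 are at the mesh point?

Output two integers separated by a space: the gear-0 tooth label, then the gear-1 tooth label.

Gear 0 (driver, T0=12): tooth at mesh = N mod T0
  125 = 10 * 12 + 5, so 125 mod 12 = 5
  gear 0 tooth = 5
Gear 1 (driven, T1=16): tooth at mesh = (-N) mod T1
  125 = 7 * 16 + 13, so 125 mod 16 = 13
  (-125) mod 16 = (-13) mod 16 = 16 - 13 = 3
Mesh after 125 steps: gear-0 tooth 5 meets gear-1 tooth 3

Answer: 5 3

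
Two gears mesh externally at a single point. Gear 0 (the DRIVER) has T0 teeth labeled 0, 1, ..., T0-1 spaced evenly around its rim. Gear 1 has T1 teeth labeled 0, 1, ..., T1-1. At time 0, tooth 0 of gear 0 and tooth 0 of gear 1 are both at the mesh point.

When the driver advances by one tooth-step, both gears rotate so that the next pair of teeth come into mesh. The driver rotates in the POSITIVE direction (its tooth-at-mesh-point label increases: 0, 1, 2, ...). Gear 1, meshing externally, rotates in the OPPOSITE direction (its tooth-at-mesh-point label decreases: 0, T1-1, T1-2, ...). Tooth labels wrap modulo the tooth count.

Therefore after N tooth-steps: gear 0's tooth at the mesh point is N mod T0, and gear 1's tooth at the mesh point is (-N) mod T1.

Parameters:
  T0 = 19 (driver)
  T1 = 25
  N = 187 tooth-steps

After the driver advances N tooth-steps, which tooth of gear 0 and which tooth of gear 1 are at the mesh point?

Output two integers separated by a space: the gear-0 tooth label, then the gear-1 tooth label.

Gear 0 (driver, T0=19): tooth at mesh = N mod T0
  187 = 9 * 19 + 16, so 187 mod 19 = 16
  gear 0 tooth = 16
Gear 1 (driven, T1=25): tooth at mesh = (-N) mod T1
  187 = 7 * 25 + 12, so 187 mod 25 = 12
  (-187) mod 25 = (-12) mod 25 = 25 - 12 = 13
Mesh after 187 steps: gear-0 tooth 16 meets gear-1 tooth 13

Answer: 16 13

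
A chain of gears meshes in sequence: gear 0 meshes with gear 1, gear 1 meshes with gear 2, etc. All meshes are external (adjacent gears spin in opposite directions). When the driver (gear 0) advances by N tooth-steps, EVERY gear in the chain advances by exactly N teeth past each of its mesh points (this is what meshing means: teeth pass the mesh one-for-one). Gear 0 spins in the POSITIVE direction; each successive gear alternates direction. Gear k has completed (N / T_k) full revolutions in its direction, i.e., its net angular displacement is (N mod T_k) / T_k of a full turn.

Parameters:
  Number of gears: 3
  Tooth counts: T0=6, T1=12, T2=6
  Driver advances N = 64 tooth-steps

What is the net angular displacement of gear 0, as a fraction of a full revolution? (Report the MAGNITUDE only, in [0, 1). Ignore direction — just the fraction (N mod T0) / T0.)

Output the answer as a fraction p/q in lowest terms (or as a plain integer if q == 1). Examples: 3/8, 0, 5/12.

Answer: 2/3

Derivation:
Chain of 3 gears, tooth counts: [6, 12, 6]
  gear 0: T0=6, direction=positive, advance = 64 mod 6 = 4 teeth = 4/6 turn
  gear 1: T1=12, direction=negative, advance = 64 mod 12 = 4 teeth = 4/12 turn
  gear 2: T2=6, direction=positive, advance = 64 mod 6 = 4 teeth = 4/6 turn
Gear 0: 64 mod 6 = 4
Fraction = 4 / 6 = 2/3 (gcd(4,6)=2) = 2/3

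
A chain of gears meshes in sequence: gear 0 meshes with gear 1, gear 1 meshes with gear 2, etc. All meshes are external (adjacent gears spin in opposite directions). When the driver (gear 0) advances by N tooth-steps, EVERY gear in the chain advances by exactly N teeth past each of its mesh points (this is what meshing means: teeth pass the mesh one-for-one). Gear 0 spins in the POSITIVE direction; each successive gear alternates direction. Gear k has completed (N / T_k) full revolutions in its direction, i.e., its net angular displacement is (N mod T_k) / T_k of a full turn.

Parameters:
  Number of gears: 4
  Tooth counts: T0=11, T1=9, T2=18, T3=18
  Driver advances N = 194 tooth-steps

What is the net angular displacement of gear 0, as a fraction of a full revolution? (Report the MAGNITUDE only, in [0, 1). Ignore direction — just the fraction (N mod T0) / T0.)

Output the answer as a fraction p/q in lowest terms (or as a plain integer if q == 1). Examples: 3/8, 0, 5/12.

Chain of 4 gears, tooth counts: [11, 9, 18, 18]
  gear 0: T0=11, direction=positive, advance = 194 mod 11 = 7 teeth = 7/11 turn
  gear 1: T1=9, direction=negative, advance = 194 mod 9 = 5 teeth = 5/9 turn
  gear 2: T2=18, direction=positive, advance = 194 mod 18 = 14 teeth = 14/18 turn
  gear 3: T3=18, direction=negative, advance = 194 mod 18 = 14 teeth = 14/18 turn
Gear 0: 194 mod 11 = 7
Fraction = 7 / 11 = 7/11 (gcd(7,11)=1) = 7/11

Answer: 7/11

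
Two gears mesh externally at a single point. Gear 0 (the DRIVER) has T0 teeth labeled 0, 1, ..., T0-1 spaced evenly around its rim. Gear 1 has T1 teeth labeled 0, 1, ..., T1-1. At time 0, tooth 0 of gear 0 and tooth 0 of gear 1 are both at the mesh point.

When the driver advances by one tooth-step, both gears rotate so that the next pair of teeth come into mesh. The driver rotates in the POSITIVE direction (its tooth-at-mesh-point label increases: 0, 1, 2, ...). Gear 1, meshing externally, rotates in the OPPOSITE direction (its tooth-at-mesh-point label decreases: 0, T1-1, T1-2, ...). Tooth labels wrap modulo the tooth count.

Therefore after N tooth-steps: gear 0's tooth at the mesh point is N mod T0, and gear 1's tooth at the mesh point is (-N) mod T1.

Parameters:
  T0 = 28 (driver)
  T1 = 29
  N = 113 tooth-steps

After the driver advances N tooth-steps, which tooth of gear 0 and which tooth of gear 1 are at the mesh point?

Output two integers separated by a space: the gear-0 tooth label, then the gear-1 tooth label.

Gear 0 (driver, T0=28): tooth at mesh = N mod T0
  113 = 4 * 28 + 1, so 113 mod 28 = 1
  gear 0 tooth = 1
Gear 1 (driven, T1=29): tooth at mesh = (-N) mod T1
  113 = 3 * 29 + 26, so 113 mod 29 = 26
  (-113) mod 29 = (-26) mod 29 = 29 - 26 = 3
Mesh after 113 steps: gear-0 tooth 1 meets gear-1 tooth 3

Answer: 1 3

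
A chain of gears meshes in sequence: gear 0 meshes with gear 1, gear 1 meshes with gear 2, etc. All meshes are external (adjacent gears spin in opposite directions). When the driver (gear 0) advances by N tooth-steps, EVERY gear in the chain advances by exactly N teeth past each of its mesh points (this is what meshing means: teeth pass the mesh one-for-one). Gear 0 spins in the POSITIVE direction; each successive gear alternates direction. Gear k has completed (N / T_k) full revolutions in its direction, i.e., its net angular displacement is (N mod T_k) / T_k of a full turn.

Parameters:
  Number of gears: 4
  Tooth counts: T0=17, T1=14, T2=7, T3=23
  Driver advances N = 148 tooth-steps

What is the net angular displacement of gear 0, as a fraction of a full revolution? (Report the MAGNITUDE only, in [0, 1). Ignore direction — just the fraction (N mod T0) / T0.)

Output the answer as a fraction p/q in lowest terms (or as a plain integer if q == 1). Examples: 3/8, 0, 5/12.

Answer: 12/17

Derivation:
Chain of 4 gears, tooth counts: [17, 14, 7, 23]
  gear 0: T0=17, direction=positive, advance = 148 mod 17 = 12 teeth = 12/17 turn
  gear 1: T1=14, direction=negative, advance = 148 mod 14 = 8 teeth = 8/14 turn
  gear 2: T2=7, direction=positive, advance = 148 mod 7 = 1 teeth = 1/7 turn
  gear 3: T3=23, direction=negative, advance = 148 mod 23 = 10 teeth = 10/23 turn
Gear 0: 148 mod 17 = 12
Fraction = 12 / 17 = 12/17 (gcd(12,17)=1) = 12/17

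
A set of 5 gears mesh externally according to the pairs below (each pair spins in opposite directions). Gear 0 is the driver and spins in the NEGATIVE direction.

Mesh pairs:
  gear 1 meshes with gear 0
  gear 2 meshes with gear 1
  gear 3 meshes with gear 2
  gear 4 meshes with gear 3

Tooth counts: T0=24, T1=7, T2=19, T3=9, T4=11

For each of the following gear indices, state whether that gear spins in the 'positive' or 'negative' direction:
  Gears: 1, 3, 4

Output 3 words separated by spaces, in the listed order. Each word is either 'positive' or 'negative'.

Answer: positive positive negative

Derivation:
Gear 0 (driver): negative (depth 0)
  gear 1: meshes with gear 0 -> depth 1 -> positive (opposite of gear 0)
  gear 2: meshes with gear 1 -> depth 2 -> negative (opposite of gear 1)
  gear 3: meshes with gear 2 -> depth 3 -> positive (opposite of gear 2)
  gear 4: meshes with gear 3 -> depth 4 -> negative (opposite of gear 3)
Queried indices 1, 3, 4 -> positive, positive, negative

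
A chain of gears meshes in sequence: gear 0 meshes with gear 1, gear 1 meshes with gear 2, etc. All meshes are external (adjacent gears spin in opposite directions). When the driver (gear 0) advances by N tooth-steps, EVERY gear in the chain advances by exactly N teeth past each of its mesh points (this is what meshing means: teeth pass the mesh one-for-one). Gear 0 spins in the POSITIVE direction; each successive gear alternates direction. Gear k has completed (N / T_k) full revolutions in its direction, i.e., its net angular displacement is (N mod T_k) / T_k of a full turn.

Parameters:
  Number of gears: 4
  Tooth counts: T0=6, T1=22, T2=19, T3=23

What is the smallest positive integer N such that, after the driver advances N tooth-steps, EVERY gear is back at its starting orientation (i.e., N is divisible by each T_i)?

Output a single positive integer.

Gear k returns to start when N is a multiple of T_k.
All gears at start simultaneously when N is a common multiple of [6, 22, 19, 23]; the smallest such N is lcm(6, 22, 19, 23).
Start: lcm = T0 = 6
Fold in T1=22: gcd(6, 22) = 2; lcm(6, 22) = 6 * 22 / 2 = 132 / 2 = 66
Fold in T2=19: gcd(66, 19) = 1; lcm(66, 19) = 66 * 19 / 1 = 1254 / 1 = 1254
Fold in T3=23: gcd(1254, 23) = 1; lcm(1254, 23) = 1254 * 23 / 1 = 28842 / 1 = 28842
Full cycle length = 28842

Answer: 28842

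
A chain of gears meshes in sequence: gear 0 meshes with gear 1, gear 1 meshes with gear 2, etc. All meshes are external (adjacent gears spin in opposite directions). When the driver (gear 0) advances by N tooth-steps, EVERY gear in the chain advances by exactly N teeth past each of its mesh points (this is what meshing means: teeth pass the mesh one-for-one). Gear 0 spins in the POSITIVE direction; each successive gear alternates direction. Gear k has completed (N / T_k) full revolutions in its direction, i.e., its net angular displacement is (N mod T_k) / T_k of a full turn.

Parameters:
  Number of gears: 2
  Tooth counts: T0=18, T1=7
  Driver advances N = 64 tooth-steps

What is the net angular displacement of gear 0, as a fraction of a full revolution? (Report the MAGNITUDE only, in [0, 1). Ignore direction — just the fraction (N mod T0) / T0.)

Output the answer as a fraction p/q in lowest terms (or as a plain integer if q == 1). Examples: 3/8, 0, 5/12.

Chain of 2 gears, tooth counts: [18, 7]
  gear 0: T0=18, direction=positive, advance = 64 mod 18 = 10 teeth = 10/18 turn
  gear 1: T1=7, direction=negative, advance = 64 mod 7 = 1 teeth = 1/7 turn
Gear 0: 64 mod 18 = 10
Fraction = 10 / 18 = 5/9 (gcd(10,18)=2) = 5/9

Answer: 5/9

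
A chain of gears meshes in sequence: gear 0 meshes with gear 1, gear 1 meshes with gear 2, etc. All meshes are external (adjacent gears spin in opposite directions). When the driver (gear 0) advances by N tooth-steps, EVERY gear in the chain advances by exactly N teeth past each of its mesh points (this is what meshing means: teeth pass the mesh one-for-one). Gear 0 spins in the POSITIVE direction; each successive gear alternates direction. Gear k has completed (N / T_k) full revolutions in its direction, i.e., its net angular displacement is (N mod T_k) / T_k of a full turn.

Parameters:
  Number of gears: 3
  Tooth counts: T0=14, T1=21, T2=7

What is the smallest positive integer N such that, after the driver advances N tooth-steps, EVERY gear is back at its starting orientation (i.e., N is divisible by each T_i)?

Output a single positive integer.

Answer: 42

Derivation:
Gear k returns to start when N is a multiple of T_k.
All gears at start simultaneously when N is a common multiple of [14, 21, 7]; the smallest such N is lcm(14, 21, 7).
Start: lcm = T0 = 14
Fold in T1=21: gcd(14, 21) = 7; lcm(14, 21) = 14 * 21 / 7 = 294 / 7 = 42
Fold in T2=7: gcd(42, 7) = 7; lcm(42, 7) = 42 * 7 / 7 = 294 / 7 = 42
Full cycle length = 42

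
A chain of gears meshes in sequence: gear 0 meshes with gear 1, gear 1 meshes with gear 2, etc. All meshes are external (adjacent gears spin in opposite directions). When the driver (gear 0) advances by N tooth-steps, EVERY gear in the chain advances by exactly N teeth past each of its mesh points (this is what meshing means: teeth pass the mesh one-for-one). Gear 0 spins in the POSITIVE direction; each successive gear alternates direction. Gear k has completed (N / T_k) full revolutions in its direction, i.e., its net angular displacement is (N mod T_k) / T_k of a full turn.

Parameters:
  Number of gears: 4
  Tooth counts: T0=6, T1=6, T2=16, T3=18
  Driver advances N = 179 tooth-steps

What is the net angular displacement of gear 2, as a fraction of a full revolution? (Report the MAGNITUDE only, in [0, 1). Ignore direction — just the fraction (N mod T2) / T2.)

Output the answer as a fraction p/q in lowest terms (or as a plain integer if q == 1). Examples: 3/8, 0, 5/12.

Answer: 3/16

Derivation:
Chain of 4 gears, tooth counts: [6, 6, 16, 18]
  gear 0: T0=6, direction=positive, advance = 179 mod 6 = 5 teeth = 5/6 turn
  gear 1: T1=6, direction=negative, advance = 179 mod 6 = 5 teeth = 5/6 turn
  gear 2: T2=16, direction=positive, advance = 179 mod 16 = 3 teeth = 3/16 turn
  gear 3: T3=18, direction=negative, advance = 179 mod 18 = 17 teeth = 17/18 turn
Gear 2: 179 mod 16 = 3
Fraction = 3 / 16 = 3/16 (gcd(3,16)=1) = 3/16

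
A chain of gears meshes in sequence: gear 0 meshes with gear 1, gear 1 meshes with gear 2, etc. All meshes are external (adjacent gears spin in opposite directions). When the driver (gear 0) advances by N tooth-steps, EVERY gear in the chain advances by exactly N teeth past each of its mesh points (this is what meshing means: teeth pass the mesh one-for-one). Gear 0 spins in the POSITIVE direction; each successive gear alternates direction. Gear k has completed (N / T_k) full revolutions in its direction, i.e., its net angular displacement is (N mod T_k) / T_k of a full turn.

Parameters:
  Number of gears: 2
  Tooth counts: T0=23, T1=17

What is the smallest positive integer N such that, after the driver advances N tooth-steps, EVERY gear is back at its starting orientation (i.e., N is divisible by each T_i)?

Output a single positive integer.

Gear k returns to start when N is a multiple of T_k.
All gears at start simultaneously when N is a common multiple of [23, 17]; the smallest such N is lcm(23, 17).
Start: lcm = T0 = 23
Fold in T1=17: gcd(23, 17) = 1; lcm(23, 17) = 23 * 17 / 1 = 391 / 1 = 391
Full cycle length = 391

Answer: 391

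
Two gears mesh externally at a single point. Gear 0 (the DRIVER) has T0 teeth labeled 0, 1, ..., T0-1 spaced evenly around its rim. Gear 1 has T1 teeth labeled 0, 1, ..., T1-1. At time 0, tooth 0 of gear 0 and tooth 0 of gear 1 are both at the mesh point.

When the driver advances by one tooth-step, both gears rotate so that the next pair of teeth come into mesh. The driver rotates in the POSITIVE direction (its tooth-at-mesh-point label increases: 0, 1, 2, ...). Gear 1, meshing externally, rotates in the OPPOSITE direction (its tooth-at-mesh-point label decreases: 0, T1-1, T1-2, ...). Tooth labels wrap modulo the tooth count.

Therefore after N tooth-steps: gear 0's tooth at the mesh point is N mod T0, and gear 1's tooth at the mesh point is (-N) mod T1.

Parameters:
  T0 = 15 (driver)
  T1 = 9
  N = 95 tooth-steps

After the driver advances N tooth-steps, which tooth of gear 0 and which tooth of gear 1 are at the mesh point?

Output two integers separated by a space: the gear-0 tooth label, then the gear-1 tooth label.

Answer: 5 4

Derivation:
Gear 0 (driver, T0=15): tooth at mesh = N mod T0
  95 = 6 * 15 + 5, so 95 mod 15 = 5
  gear 0 tooth = 5
Gear 1 (driven, T1=9): tooth at mesh = (-N) mod T1
  95 = 10 * 9 + 5, so 95 mod 9 = 5
  (-95) mod 9 = (-5) mod 9 = 9 - 5 = 4
Mesh after 95 steps: gear-0 tooth 5 meets gear-1 tooth 4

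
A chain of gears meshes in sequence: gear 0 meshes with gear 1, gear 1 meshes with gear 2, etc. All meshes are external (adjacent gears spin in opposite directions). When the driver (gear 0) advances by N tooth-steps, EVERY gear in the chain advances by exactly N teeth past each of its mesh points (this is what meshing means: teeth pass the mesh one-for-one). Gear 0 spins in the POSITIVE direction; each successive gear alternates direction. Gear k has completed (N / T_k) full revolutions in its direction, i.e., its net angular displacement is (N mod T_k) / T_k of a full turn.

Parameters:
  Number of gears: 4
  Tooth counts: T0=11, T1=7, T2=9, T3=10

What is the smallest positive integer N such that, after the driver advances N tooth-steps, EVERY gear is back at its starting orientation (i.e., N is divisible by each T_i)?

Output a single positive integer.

Answer: 6930

Derivation:
Gear k returns to start when N is a multiple of T_k.
All gears at start simultaneously when N is a common multiple of [11, 7, 9, 10]; the smallest such N is lcm(11, 7, 9, 10).
Start: lcm = T0 = 11
Fold in T1=7: gcd(11, 7) = 1; lcm(11, 7) = 11 * 7 / 1 = 77 / 1 = 77
Fold in T2=9: gcd(77, 9) = 1; lcm(77, 9) = 77 * 9 / 1 = 693 / 1 = 693
Fold in T3=10: gcd(693, 10) = 1; lcm(693, 10) = 693 * 10 / 1 = 6930 / 1 = 6930
Full cycle length = 6930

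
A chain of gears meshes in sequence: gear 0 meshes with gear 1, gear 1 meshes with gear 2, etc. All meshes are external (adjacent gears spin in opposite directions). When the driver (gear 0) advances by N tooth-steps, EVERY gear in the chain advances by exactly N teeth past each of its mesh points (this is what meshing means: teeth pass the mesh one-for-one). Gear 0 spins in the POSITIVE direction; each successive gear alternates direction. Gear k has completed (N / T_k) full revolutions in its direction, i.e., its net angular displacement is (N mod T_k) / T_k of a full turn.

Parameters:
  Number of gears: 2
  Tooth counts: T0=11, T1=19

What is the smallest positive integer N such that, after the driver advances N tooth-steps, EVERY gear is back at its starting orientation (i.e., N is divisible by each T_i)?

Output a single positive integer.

Gear k returns to start when N is a multiple of T_k.
All gears at start simultaneously when N is a common multiple of [11, 19]; the smallest such N is lcm(11, 19).
Start: lcm = T0 = 11
Fold in T1=19: gcd(11, 19) = 1; lcm(11, 19) = 11 * 19 / 1 = 209 / 1 = 209
Full cycle length = 209

Answer: 209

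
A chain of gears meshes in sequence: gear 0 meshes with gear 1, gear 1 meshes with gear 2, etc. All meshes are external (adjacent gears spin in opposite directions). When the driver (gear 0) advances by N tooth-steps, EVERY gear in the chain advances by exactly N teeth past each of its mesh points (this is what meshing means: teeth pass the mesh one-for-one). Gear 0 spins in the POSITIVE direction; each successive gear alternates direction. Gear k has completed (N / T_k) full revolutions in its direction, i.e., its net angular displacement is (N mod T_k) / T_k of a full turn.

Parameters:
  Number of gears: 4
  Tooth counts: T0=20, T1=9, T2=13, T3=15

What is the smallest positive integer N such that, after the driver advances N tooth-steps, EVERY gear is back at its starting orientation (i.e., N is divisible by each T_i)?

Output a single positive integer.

Answer: 2340

Derivation:
Gear k returns to start when N is a multiple of T_k.
All gears at start simultaneously when N is a common multiple of [20, 9, 13, 15]; the smallest such N is lcm(20, 9, 13, 15).
Start: lcm = T0 = 20
Fold in T1=9: gcd(20, 9) = 1; lcm(20, 9) = 20 * 9 / 1 = 180 / 1 = 180
Fold in T2=13: gcd(180, 13) = 1; lcm(180, 13) = 180 * 13 / 1 = 2340 / 1 = 2340
Fold in T3=15: gcd(2340, 15) = 15; lcm(2340, 15) = 2340 * 15 / 15 = 35100 / 15 = 2340
Full cycle length = 2340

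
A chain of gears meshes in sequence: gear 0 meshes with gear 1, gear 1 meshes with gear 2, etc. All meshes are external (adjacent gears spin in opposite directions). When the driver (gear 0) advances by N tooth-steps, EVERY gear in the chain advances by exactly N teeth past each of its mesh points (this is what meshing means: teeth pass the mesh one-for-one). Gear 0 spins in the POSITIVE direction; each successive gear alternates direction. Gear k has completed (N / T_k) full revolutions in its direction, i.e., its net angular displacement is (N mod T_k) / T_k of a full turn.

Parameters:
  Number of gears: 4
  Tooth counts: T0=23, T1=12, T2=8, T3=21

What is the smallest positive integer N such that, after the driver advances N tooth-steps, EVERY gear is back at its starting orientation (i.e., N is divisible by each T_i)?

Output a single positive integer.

Gear k returns to start when N is a multiple of T_k.
All gears at start simultaneously when N is a common multiple of [23, 12, 8, 21]; the smallest such N is lcm(23, 12, 8, 21).
Start: lcm = T0 = 23
Fold in T1=12: gcd(23, 12) = 1; lcm(23, 12) = 23 * 12 / 1 = 276 / 1 = 276
Fold in T2=8: gcd(276, 8) = 4; lcm(276, 8) = 276 * 8 / 4 = 2208 / 4 = 552
Fold in T3=21: gcd(552, 21) = 3; lcm(552, 21) = 552 * 21 / 3 = 11592 / 3 = 3864
Full cycle length = 3864

Answer: 3864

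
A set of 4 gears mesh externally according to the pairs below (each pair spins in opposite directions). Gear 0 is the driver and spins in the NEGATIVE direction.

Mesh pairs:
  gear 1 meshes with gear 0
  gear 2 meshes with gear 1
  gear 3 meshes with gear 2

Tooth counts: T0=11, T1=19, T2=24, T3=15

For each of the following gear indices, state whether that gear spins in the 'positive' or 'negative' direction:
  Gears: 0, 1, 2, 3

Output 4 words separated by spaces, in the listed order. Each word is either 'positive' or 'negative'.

Answer: negative positive negative positive

Derivation:
Gear 0 (driver): negative (depth 0)
  gear 1: meshes with gear 0 -> depth 1 -> positive (opposite of gear 0)
  gear 2: meshes with gear 1 -> depth 2 -> negative (opposite of gear 1)
  gear 3: meshes with gear 2 -> depth 3 -> positive (opposite of gear 2)
Queried indices 0, 1, 2, 3 -> negative, positive, negative, positive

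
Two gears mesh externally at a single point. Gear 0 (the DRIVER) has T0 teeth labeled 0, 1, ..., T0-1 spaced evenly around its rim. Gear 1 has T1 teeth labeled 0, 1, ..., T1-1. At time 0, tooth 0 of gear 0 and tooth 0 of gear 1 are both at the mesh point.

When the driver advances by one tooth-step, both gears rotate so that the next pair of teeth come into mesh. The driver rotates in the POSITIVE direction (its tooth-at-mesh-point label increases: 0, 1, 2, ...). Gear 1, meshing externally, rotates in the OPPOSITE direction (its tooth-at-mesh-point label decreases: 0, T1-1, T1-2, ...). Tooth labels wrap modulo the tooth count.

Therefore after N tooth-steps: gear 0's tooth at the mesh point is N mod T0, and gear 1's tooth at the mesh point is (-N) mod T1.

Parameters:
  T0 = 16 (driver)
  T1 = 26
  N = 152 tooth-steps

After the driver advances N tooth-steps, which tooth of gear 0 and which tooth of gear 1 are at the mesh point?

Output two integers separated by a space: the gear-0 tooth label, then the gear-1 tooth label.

Gear 0 (driver, T0=16): tooth at mesh = N mod T0
  152 = 9 * 16 + 8, so 152 mod 16 = 8
  gear 0 tooth = 8
Gear 1 (driven, T1=26): tooth at mesh = (-N) mod T1
  152 = 5 * 26 + 22, so 152 mod 26 = 22
  (-152) mod 26 = (-22) mod 26 = 26 - 22 = 4
Mesh after 152 steps: gear-0 tooth 8 meets gear-1 tooth 4

Answer: 8 4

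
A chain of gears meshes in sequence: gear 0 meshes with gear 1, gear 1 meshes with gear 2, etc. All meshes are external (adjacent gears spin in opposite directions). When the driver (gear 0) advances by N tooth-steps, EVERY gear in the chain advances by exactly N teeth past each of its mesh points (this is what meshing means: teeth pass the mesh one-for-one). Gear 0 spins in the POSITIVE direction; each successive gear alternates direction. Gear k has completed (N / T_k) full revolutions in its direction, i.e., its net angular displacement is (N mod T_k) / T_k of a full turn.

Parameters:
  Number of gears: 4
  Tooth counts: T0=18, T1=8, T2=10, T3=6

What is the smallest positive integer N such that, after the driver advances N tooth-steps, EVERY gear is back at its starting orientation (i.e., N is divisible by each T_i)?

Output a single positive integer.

Answer: 360

Derivation:
Gear k returns to start when N is a multiple of T_k.
All gears at start simultaneously when N is a common multiple of [18, 8, 10, 6]; the smallest such N is lcm(18, 8, 10, 6).
Start: lcm = T0 = 18
Fold in T1=8: gcd(18, 8) = 2; lcm(18, 8) = 18 * 8 / 2 = 144 / 2 = 72
Fold in T2=10: gcd(72, 10) = 2; lcm(72, 10) = 72 * 10 / 2 = 720 / 2 = 360
Fold in T3=6: gcd(360, 6) = 6; lcm(360, 6) = 360 * 6 / 6 = 2160 / 6 = 360
Full cycle length = 360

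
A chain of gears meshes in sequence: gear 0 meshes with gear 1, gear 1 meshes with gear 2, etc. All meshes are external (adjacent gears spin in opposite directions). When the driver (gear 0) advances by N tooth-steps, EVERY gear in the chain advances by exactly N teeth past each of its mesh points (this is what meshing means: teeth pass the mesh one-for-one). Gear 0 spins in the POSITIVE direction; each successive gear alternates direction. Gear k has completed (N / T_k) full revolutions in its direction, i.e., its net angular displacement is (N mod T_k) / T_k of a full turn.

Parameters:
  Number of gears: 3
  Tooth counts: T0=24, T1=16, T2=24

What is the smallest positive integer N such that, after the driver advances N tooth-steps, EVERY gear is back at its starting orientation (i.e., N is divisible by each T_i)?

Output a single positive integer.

Gear k returns to start when N is a multiple of T_k.
All gears at start simultaneously when N is a common multiple of [24, 16, 24]; the smallest such N is lcm(24, 16, 24).
Start: lcm = T0 = 24
Fold in T1=16: gcd(24, 16) = 8; lcm(24, 16) = 24 * 16 / 8 = 384 / 8 = 48
Fold in T2=24: gcd(48, 24) = 24; lcm(48, 24) = 48 * 24 / 24 = 1152 / 24 = 48
Full cycle length = 48

Answer: 48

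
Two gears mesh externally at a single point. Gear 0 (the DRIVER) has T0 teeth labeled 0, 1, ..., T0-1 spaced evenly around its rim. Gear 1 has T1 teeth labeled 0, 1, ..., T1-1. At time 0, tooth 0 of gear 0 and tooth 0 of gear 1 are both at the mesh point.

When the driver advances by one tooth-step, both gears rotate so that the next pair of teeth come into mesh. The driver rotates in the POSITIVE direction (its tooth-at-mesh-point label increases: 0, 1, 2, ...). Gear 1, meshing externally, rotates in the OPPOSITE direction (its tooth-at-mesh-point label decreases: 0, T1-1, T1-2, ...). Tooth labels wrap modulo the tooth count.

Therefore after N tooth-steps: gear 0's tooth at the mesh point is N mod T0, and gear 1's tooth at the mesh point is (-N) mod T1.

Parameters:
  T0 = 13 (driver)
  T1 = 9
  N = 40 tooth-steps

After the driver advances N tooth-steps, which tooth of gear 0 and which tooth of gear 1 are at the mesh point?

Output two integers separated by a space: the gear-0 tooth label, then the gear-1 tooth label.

Gear 0 (driver, T0=13): tooth at mesh = N mod T0
  40 = 3 * 13 + 1, so 40 mod 13 = 1
  gear 0 tooth = 1
Gear 1 (driven, T1=9): tooth at mesh = (-N) mod T1
  40 = 4 * 9 + 4, so 40 mod 9 = 4
  (-40) mod 9 = (-4) mod 9 = 9 - 4 = 5
Mesh after 40 steps: gear-0 tooth 1 meets gear-1 tooth 5

Answer: 1 5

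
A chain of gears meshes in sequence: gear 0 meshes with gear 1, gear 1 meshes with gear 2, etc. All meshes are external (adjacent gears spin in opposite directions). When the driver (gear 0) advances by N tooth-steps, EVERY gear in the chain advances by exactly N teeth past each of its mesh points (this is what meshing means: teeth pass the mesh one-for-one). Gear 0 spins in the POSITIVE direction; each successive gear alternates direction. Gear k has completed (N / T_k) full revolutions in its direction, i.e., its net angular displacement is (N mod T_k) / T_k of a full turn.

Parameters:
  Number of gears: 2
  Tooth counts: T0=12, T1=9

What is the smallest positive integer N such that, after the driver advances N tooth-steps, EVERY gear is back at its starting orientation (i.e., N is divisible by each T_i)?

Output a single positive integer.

Gear k returns to start when N is a multiple of T_k.
All gears at start simultaneously when N is a common multiple of [12, 9]; the smallest such N is lcm(12, 9).
Start: lcm = T0 = 12
Fold in T1=9: gcd(12, 9) = 3; lcm(12, 9) = 12 * 9 / 3 = 108 / 3 = 36
Full cycle length = 36

Answer: 36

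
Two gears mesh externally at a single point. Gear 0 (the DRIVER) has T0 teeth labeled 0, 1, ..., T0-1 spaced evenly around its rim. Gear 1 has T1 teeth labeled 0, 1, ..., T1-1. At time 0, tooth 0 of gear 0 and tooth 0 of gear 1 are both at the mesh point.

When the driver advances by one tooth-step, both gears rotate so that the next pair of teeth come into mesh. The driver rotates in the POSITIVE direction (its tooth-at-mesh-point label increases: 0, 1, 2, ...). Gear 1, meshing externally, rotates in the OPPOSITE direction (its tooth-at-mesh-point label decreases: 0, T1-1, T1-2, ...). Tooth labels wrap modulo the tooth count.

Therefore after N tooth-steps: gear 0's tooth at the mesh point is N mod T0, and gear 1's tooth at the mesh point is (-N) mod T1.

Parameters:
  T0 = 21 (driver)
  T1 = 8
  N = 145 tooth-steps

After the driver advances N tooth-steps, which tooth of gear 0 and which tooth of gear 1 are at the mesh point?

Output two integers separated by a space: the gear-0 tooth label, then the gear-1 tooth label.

Answer: 19 7

Derivation:
Gear 0 (driver, T0=21): tooth at mesh = N mod T0
  145 = 6 * 21 + 19, so 145 mod 21 = 19
  gear 0 tooth = 19
Gear 1 (driven, T1=8): tooth at mesh = (-N) mod T1
  145 = 18 * 8 + 1, so 145 mod 8 = 1
  (-145) mod 8 = (-1) mod 8 = 8 - 1 = 7
Mesh after 145 steps: gear-0 tooth 19 meets gear-1 tooth 7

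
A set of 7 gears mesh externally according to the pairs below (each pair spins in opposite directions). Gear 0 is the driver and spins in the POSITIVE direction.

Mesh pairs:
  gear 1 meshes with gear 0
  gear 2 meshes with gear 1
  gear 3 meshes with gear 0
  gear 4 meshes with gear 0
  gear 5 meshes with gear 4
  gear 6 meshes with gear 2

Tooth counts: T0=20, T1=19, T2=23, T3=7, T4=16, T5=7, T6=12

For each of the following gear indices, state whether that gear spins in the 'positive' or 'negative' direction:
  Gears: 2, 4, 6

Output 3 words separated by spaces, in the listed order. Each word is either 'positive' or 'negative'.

Gear 0 (driver): positive (depth 0)
  gear 1: meshes with gear 0 -> depth 1 -> negative (opposite of gear 0)
  gear 2: meshes with gear 1 -> depth 2 -> positive (opposite of gear 1)
  gear 3: meshes with gear 0 -> depth 1 -> negative (opposite of gear 0)
  gear 4: meshes with gear 0 -> depth 1 -> negative (opposite of gear 0)
  gear 5: meshes with gear 4 -> depth 2 -> positive (opposite of gear 4)
  gear 6: meshes with gear 2 -> depth 3 -> negative (opposite of gear 2)
Queried indices 2, 4, 6 -> positive, negative, negative

Answer: positive negative negative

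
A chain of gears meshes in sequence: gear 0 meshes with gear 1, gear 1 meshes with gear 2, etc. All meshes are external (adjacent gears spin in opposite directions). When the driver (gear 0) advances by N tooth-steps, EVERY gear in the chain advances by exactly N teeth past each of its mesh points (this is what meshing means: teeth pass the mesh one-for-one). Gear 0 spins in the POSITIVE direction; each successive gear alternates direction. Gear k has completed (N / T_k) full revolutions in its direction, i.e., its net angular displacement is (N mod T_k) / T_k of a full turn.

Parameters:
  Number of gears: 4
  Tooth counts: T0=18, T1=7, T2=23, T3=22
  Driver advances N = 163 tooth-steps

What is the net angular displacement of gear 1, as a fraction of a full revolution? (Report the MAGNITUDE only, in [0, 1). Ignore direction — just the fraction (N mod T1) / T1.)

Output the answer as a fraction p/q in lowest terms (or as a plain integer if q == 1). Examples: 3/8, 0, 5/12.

Answer: 2/7

Derivation:
Chain of 4 gears, tooth counts: [18, 7, 23, 22]
  gear 0: T0=18, direction=positive, advance = 163 mod 18 = 1 teeth = 1/18 turn
  gear 1: T1=7, direction=negative, advance = 163 mod 7 = 2 teeth = 2/7 turn
  gear 2: T2=23, direction=positive, advance = 163 mod 23 = 2 teeth = 2/23 turn
  gear 3: T3=22, direction=negative, advance = 163 mod 22 = 9 teeth = 9/22 turn
Gear 1: 163 mod 7 = 2
Fraction = 2 / 7 = 2/7 (gcd(2,7)=1) = 2/7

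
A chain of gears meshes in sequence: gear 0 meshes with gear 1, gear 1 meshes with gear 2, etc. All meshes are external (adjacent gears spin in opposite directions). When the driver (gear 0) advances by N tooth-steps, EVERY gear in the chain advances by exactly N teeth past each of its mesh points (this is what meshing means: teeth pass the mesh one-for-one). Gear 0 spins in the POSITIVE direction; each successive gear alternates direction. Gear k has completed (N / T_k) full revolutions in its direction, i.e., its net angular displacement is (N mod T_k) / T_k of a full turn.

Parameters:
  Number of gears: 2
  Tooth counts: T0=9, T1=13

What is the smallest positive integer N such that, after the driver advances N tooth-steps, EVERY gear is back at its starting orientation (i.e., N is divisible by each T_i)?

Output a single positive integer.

Gear k returns to start when N is a multiple of T_k.
All gears at start simultaneously when N is a common multiple of [9, 13]; the smallest such N is lcm(9, 13).
Start: lcm = T0 = 9
Fold in T1=13: gcd(9, 13) = 1; lcm(9, 13) = 9 * 13 / 1 = 117 / 1 = 117
Full cycle length = 117

Answer: 117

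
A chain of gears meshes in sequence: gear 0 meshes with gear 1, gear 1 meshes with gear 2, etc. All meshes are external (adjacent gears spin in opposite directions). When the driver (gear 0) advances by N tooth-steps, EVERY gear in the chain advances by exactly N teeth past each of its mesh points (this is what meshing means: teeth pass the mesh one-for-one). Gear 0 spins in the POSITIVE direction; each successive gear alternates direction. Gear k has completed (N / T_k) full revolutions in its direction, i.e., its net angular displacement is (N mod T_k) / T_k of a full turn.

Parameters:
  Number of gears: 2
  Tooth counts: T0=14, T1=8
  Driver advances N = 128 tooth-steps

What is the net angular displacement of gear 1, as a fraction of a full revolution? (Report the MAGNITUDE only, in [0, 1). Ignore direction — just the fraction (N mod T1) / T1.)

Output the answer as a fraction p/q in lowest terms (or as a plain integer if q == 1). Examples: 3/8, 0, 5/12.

Answer: 0

Derivation:
Chain of 2 gears, tooth counts: [14, 8]
  gear 0: T0=14, direction=positive, advance = 128 mod 14 = 2 teeth = 2/14 turn
  gear 1: T1=8, direction=negative, advance = 128 mod 8 = 0 teeth = 0/8 turn
Gear 1: 128 mod 8 = 0
Fraction = 0 / 8 = 0/1 (gcd(0,8)=8) = 0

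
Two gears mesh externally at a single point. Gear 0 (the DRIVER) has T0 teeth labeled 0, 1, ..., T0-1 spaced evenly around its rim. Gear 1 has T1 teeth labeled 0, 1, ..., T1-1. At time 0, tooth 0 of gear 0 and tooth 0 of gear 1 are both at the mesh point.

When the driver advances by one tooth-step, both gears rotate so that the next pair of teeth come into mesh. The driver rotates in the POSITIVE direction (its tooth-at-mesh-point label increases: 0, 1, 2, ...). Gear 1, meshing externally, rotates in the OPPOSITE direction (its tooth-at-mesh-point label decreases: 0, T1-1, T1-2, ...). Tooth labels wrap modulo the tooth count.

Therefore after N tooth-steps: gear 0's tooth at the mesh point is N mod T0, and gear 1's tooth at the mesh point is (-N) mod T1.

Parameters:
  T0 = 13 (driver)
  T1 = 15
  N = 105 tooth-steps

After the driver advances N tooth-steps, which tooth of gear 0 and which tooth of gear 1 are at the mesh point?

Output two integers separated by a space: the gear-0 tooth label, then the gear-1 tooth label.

Answer: 1 0

Derivation:
Gear 0 (driver, T0=13): tooth at mesh = N mod T0
  105 = 8 * 13 + 1, so 105 mod 13 = 1
  gear 0 tooth = 1
Gear 1 (driven, T1=15): tooth at mesh = (-N) mod T1
  105 = 7 * 15 + 0, so 105 mod 15 = 0
  (-105) mod 15 = 0
Mesh after 105 steps: gear-0 tooth 1 meets gear-1 tooth 0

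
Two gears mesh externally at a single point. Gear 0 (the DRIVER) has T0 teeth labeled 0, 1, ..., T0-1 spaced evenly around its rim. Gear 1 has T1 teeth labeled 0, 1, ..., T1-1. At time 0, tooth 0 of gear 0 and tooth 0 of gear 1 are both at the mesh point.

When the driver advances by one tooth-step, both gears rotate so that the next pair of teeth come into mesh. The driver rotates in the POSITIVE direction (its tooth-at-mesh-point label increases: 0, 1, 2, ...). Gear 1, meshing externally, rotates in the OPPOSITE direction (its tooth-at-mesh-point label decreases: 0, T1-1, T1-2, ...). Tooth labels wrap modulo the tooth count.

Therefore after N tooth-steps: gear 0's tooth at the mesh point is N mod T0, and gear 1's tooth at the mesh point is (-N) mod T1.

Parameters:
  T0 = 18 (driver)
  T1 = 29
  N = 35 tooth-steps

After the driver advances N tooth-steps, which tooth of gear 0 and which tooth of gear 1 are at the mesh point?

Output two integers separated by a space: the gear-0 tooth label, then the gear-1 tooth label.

Gear 0 (driver, T0=18): tooth at mesh = N mod T0
  35 = 1 * 18 + 17, so 35 mod 18 = 17
  gear 0 tooth = 17
Gear 1 (driven, T1=29): tooth at mesh = (-N) mod T1
  35 = 1 * 29 + 6, so 35 mod 29 = 6
  (-35) mod 29 = (-6) mod 29 = 29 - 6 = 23
Mesh after 35 steps: gear-0 tooth 17 meets gear-1 tooth 23

Answer: 17 23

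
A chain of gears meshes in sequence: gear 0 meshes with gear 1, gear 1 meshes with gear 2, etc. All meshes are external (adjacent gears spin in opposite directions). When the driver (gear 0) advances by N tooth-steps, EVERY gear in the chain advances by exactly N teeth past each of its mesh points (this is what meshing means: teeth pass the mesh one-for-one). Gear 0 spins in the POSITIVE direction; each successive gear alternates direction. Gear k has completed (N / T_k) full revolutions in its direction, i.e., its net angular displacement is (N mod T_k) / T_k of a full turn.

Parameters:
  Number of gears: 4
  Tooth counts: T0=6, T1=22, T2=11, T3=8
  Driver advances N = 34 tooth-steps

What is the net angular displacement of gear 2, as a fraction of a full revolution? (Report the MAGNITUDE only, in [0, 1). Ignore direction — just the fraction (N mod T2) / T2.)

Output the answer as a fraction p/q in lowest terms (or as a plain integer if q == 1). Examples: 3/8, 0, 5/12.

Answer: 1/11

Derivation:
Chain of 4 gears, tooth counts: [6, 22, 11, 8]
  gear 0: T0=6, direction=positive, advance = 34 mod 6 = 4 teeth = 4/6 turn
  gear 1: T1=22, direction=negative, advance = 34 mod 22 = 12 teeth = 12/22 turn
  gear 2: T2=11, direction=positive, advance = 34 mod 11 = 1 teeth = 1/11 turn
  gear 3: T3=8, direction=negative, advance = 34 mod 8 = 2 teeth = 2/8 turn
Gear 2: 34 mod 11 = 1
Fraction = 1 / 11 = 1/11 (gcd(1,11)=1) = 1/11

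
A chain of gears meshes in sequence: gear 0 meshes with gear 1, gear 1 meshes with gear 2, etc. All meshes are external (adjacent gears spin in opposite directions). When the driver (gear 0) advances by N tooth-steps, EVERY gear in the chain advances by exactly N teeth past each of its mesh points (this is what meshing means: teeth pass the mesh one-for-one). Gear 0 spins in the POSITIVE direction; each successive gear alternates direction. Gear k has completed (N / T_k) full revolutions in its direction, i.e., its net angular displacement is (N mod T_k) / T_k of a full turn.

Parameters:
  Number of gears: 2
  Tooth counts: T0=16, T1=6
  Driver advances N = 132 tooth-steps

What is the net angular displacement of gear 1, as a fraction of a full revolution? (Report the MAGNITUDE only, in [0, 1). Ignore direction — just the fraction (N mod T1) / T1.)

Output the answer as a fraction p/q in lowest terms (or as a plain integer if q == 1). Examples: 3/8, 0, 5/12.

Chain of 2 gears, tooth counts: [16, 6]
  gear 0: T0=16, direction=positive, advance = 132 mod 16 = 4 teeth = 4/16 turn
  gear 1: T1=6, direction=negative, advance = 132 mod 6 = 0 teeth = 0/6 turn
Gear 1: 132 mod 6 = 0
Fraction = 0 / 6 = 0/1 (gcd(0,6)=6) = 0

Answer: 0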